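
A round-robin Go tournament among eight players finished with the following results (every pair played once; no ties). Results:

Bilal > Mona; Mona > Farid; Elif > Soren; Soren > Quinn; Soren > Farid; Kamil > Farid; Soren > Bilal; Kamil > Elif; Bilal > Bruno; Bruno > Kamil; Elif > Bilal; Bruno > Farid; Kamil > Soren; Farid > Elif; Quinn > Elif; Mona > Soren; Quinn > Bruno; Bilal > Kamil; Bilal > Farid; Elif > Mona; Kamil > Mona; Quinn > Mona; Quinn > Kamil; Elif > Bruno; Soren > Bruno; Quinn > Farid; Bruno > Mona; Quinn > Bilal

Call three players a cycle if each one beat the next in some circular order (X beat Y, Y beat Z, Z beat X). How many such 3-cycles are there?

13

Win totals: Kamil 4, Soren 4, Bilal 4, Bruno 3, Elif 4, Quinn 6, Mona 2, Farid 1.
A player with w wins dominates both others in C(w,2) triples; summing gives 6 + 6 + 6 + 3 + 6 + 15 + 1 + 0 = 43 transitive triples.
Total triples C(8,3) = 56, so cyclic triples = 56 − 43 = 13.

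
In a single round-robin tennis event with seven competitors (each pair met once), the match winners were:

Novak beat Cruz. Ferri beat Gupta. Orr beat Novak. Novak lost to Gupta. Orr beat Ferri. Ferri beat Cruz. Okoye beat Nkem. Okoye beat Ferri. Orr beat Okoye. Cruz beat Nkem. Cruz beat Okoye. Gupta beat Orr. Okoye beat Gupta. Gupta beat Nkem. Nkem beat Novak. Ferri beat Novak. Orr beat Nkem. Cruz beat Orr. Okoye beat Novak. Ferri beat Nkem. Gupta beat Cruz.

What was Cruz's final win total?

Cruz's results: beat Orr, Nkem, Okoye; lost to Gupta, Novak, Ferri.
That is 3 wins.

3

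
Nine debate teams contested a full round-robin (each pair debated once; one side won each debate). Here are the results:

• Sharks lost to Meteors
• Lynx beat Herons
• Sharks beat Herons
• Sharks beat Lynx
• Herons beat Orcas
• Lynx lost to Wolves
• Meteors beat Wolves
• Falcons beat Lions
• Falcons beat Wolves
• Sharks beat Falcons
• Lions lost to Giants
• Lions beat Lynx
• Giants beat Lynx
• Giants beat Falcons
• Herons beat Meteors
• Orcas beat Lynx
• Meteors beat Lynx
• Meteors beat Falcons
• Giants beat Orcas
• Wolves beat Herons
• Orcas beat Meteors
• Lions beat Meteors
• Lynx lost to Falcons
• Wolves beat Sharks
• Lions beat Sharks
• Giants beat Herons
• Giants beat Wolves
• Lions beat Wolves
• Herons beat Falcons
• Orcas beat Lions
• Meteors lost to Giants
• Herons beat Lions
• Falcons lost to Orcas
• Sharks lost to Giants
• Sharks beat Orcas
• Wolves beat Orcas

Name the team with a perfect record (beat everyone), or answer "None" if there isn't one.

Giants

Giants has 8 wins out of 8 opponents — a perfect record.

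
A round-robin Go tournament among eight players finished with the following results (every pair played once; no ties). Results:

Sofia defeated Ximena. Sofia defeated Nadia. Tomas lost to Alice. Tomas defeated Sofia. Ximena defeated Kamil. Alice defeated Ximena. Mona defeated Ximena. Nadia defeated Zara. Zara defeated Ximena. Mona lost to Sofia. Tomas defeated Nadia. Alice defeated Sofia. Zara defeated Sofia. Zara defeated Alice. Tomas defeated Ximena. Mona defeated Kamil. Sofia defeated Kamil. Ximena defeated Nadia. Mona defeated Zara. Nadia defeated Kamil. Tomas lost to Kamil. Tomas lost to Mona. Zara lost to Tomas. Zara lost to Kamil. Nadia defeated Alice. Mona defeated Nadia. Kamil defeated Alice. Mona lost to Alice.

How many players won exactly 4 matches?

Win totals: Sofia 4, Mona 5, Zara 3, Kamil 3, Ximena 2, Alice 4, Nadia 3, Tomas 4.
Exactly 4: Sofia, Alice, Tomas — 3 players.

3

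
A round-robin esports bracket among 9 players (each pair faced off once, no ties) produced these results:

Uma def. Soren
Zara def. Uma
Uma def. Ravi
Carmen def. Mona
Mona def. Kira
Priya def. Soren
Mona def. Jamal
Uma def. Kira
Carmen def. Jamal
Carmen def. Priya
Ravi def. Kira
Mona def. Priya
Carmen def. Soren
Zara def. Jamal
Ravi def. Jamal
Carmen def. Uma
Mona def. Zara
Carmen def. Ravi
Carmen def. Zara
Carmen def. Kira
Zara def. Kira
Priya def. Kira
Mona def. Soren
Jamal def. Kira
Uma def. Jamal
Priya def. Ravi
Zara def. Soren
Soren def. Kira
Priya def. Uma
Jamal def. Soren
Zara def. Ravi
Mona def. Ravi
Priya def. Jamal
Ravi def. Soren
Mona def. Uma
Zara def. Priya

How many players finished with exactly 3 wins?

Win totals: Carmen 8, Ravi 3, Uma 4, Soren 1, Priya 5, Jamal 2, Mona 7, Kira 0, Zara 6.
Exactly 3: Ravi — 1 player.

1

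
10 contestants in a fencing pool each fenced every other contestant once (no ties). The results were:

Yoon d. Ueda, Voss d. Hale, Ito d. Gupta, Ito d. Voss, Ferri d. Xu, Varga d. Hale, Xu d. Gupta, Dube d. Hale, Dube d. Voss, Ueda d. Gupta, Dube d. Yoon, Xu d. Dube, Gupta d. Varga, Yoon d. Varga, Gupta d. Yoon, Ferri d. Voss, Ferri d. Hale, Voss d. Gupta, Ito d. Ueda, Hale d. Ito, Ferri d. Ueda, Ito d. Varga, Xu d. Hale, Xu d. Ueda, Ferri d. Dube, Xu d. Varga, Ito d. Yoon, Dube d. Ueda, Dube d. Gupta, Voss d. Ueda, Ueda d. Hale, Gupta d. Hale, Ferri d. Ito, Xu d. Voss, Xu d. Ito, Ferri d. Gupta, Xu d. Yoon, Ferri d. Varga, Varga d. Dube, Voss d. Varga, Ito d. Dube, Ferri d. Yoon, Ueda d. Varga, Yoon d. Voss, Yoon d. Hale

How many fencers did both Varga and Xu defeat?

Varga beat: Dube, Hale.
Xu beat: Ueda, Gupta, Varga, Voss, Ito, Dube, Yoon, Hale.
Both beat: Dube, Hale — 2.

2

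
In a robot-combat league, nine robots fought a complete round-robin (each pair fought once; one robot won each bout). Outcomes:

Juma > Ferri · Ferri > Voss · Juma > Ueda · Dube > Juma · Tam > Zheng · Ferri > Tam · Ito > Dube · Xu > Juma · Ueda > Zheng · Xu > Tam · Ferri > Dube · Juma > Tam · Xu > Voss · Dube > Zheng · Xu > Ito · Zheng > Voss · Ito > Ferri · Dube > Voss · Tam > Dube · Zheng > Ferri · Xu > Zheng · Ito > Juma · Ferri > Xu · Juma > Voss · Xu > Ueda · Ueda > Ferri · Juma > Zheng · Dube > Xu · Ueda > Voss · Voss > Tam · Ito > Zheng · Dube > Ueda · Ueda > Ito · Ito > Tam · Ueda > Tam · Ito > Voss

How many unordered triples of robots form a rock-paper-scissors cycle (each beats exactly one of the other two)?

Win totals: Xu 6, Juma 5, Ueda 5, Tam 2, Voss 1, Ferri 4, Ito 6, Dube 5, Zheng 2.
A robot with w wins dominates both others in C(w,2) triples; summing gives 15 + 10 + 10 + 1 + 0 + 6 + 15 + 10 + 1 = 68 transitive triples.
Total triples C(9,3) = 84, so cyclic triples = 84 − 68 = 16.

16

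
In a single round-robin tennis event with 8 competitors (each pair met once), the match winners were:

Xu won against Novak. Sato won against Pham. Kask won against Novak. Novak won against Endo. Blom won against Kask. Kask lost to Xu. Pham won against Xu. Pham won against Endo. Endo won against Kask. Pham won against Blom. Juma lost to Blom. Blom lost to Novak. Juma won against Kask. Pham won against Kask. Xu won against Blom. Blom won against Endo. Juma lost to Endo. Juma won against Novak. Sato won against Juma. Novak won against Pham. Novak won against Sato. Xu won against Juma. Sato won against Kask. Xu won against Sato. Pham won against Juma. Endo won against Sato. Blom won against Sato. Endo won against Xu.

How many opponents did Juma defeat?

Juma's results: beat Novak, Kask; lost to Endo, Xu, Sato, Pham, Blom.
That is 2 wins.

2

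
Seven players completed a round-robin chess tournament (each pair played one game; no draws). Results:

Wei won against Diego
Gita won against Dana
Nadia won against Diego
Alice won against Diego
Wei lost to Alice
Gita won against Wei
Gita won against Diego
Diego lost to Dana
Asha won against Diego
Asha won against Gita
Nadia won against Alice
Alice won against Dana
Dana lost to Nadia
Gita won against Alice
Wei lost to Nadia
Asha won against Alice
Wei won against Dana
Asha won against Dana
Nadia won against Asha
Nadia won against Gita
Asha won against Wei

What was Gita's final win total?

4

Gita's results: beat Alice, Wei, Diego, Dana; lost to Asha, Nadia.
That is 4 wins.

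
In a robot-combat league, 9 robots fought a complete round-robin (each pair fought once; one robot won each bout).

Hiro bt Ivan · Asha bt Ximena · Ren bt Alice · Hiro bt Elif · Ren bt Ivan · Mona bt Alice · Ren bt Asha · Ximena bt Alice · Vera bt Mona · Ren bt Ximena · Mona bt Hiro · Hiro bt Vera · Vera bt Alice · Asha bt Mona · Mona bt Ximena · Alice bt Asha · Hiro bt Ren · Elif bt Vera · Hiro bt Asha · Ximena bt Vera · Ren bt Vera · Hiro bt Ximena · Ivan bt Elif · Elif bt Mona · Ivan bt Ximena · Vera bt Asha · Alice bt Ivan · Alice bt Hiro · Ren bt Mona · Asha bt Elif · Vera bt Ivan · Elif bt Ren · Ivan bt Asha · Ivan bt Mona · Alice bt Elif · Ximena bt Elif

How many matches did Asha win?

3

Asha's results: beat Ximena, Elif, Mona; lost to Ivan, Ren, Vera, Hiro, Alice.
That is 3 wins.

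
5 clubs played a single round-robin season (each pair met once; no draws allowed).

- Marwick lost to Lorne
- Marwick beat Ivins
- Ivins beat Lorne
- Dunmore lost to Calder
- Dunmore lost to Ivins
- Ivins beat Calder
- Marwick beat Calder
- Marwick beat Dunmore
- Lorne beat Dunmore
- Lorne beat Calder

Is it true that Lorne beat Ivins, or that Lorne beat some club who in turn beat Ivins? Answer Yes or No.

Yes

Lorne did not beat Ivins directly.
Lorne beat Dunmore, Calder, Marwick. Of those, Marwick beat Ivins.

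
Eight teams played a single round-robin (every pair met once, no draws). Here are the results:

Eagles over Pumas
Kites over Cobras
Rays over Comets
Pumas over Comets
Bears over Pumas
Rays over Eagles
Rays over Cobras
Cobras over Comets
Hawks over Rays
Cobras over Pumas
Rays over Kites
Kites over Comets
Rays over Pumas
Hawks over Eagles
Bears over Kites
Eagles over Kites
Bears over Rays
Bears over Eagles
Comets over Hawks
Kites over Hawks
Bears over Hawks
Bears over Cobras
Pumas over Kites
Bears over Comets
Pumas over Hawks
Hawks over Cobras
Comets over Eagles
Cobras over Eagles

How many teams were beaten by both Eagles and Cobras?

1

Eagles beat: Kites, Pumas.
Cobras beat: Eagles, Pumas, Comets.
Both beat: Pumas — 1.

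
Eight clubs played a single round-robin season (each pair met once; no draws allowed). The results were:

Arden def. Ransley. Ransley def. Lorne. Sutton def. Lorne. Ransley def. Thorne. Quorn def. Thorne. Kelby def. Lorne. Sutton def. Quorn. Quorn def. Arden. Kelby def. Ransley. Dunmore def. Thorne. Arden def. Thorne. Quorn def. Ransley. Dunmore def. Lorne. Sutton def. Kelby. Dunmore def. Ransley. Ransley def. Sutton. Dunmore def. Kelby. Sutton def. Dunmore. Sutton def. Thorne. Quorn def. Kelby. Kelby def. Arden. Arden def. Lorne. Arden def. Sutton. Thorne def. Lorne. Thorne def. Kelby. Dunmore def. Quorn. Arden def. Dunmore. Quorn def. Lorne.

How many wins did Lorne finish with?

0

Lorne's results: beat no one; lost to Quorn, Arden, Kelby, Dunmore, Sutton, Ransley, Thorne.
That is 0 wins.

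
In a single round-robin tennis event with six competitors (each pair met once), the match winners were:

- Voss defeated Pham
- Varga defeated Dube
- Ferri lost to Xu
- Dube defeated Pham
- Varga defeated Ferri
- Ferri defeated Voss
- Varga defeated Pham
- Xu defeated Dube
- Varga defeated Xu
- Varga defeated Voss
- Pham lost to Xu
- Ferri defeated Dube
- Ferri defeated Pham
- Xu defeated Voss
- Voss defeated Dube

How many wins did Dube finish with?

1

Dube's results: beat Pham; lost to Ferri, Xu, Voss, Varga.
That is 1 win.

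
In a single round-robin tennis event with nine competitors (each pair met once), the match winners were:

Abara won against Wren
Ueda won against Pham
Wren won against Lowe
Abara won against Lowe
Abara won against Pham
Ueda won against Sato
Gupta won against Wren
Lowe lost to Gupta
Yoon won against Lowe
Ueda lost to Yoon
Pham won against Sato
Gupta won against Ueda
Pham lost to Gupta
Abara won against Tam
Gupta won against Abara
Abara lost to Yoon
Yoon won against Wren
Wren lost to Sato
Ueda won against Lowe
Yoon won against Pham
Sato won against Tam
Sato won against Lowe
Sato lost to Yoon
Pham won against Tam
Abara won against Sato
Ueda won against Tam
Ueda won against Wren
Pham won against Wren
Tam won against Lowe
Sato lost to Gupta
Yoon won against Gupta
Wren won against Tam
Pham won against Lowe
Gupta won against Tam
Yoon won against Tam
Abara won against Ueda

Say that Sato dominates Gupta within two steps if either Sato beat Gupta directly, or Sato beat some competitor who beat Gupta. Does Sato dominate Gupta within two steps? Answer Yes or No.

No

Sato did not beat Gupta directly.
Sato beat Tam, Lowe, Wren, but each of them lost to Gupta. No two-step path.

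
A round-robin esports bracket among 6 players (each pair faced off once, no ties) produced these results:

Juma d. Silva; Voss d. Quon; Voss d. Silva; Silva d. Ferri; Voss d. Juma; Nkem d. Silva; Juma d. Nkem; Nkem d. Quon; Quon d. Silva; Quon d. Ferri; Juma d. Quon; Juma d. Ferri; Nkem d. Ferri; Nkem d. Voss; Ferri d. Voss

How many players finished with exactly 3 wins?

Win totals: Voss 3, Ferri 1, Juma 4, Nkem 4, Silva 1, Quon 2.
Exactly 3: Voss — 1 player.

1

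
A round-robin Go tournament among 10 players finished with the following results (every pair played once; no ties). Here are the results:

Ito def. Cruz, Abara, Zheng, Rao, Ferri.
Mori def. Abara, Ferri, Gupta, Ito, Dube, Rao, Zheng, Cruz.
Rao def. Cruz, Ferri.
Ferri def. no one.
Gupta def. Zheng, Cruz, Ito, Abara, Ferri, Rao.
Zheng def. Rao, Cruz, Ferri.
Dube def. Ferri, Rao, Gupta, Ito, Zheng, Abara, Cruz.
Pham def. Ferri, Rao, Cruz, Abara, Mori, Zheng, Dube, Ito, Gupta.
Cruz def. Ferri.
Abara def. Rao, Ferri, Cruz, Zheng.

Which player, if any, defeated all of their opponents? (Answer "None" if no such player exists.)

Pham has 9 wins out of 9 opponents — a perfect record.

Pham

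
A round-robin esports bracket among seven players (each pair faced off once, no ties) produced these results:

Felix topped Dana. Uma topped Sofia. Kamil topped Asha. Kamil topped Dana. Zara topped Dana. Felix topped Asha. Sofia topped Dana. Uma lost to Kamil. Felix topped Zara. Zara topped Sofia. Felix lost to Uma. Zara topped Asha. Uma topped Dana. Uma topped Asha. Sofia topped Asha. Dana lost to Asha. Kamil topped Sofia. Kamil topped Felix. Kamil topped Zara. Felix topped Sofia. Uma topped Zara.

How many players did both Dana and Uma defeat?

0

Dana beat: no one.
Uma beat: Dana, Asha, Felix, Sofia, Zara.
No one was beaten by both.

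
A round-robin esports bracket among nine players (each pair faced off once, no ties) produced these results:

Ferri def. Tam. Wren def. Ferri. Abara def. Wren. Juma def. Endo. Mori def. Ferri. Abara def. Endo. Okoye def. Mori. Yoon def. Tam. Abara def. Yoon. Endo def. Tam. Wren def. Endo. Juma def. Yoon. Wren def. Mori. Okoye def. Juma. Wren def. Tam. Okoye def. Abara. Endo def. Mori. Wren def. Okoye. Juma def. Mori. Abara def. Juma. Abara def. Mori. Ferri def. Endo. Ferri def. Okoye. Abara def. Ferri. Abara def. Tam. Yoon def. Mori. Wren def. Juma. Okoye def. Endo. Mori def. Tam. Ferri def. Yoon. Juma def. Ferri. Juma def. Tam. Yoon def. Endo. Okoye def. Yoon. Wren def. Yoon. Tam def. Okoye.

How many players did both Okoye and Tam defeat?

Okoye beat: Abara, Yoon, Mori, Endo, Juma.
Tam beat: Okoye.
No one was beaten by both.

0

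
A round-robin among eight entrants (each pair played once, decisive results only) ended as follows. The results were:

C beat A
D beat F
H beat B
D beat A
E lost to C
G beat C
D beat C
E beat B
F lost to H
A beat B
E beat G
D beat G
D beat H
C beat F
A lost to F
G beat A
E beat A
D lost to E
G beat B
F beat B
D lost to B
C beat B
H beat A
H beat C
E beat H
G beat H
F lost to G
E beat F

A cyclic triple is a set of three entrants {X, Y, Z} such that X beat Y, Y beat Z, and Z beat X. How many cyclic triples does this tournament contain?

Win totals: A 1, B 1, C 4, D 5, E 6, F 2, G 5, H 4.
An entrant with w wins dominates both others in C(w,2) triples; summing gives 0 + 0 + 6 + 10 + 15 + 1 + 10 + 6 = 48 transitive triples.
Total triples C(8,3) = 56, so cyclic triples = 56 − 48 = 8.

8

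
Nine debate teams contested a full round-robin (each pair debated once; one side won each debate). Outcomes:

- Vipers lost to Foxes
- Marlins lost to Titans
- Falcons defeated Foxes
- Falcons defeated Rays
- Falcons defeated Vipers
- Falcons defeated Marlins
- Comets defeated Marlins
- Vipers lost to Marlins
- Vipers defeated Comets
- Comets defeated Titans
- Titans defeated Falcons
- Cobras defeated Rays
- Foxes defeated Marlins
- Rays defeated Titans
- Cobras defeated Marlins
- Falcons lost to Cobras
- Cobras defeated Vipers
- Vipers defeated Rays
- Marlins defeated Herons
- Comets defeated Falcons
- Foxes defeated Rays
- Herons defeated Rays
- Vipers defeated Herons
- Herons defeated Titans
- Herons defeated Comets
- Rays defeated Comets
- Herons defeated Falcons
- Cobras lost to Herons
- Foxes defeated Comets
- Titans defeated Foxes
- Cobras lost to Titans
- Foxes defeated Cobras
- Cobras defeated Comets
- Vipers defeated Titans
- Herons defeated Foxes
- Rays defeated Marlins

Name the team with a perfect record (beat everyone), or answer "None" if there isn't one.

None

Highest win total is Herons with 6 (out of 8 possible).
Herons lost to Marlins, Vipers, so no team went undefeated.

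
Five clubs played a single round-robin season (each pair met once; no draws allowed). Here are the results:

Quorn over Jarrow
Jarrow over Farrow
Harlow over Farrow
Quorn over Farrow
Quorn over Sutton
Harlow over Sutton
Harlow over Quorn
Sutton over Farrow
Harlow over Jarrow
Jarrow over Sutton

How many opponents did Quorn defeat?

3

Quorn's results: beat Farrow, Jarrow, Sutton; lost to Harlow.
That is 3 wins.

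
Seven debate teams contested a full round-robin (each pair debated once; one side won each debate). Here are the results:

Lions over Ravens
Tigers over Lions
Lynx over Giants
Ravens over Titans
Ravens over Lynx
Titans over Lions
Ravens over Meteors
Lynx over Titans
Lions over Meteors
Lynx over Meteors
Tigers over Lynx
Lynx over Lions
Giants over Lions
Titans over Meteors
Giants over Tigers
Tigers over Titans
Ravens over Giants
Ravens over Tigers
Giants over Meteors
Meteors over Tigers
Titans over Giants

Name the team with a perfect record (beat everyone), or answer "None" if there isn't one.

Highest win total is Ravens with 5 (out of 6 possible).
Ravens lost to Lions, so no team went undefeated.

None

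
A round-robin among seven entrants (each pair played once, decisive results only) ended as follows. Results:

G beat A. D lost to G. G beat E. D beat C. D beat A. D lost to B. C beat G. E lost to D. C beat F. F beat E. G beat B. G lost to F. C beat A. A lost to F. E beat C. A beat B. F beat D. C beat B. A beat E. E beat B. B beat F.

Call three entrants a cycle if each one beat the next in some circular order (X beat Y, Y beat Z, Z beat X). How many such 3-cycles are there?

Win totals: A 2, B 2, C 4, D 3, E 2, F 4, G 4.
An entrant with w wins dominates both others in C(w,2) triples; summing gives 1 + 1 + 6 + 3 + 1 + 6 + 6 = 24 transitive triples.
Total triples C(7,3) = 35, so cyclic triples = 35 − 24 = 11.

11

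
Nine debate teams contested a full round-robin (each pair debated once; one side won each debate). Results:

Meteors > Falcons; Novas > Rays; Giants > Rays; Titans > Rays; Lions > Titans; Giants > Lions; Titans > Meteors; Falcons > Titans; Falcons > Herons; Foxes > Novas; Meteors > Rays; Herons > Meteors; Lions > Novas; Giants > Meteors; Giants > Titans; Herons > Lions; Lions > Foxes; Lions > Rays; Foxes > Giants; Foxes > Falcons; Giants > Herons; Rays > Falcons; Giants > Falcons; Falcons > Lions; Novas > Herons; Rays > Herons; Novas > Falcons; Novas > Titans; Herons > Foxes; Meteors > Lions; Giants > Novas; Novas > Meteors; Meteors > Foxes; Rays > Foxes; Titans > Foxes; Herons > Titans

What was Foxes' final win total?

Foxes' results: beat Novas, Falcons, Giants; lost to Meteors, Rays, Titans, Herons, Lions.
That is 3 wins.

3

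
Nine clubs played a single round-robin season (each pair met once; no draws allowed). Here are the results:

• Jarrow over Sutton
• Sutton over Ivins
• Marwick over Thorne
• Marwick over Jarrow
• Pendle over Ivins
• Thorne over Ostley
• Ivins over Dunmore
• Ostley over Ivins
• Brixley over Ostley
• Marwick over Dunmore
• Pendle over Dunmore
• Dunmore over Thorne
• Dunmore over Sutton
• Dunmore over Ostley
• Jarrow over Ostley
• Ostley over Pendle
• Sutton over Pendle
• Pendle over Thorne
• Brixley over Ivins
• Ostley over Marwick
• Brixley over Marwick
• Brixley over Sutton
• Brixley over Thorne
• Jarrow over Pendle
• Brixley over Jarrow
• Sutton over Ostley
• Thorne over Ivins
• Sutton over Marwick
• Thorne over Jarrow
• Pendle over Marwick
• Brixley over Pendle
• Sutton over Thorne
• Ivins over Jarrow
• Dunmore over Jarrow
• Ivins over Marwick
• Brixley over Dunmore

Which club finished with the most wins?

Win totals: Dunmore 4, Sutton 5, Ostley 3, Thorne 3, Jarrow 3, Marwick 3, Brixley 8, Ivins 3, Pendle 4.
Brixley leads with 8 wins (next highest: 5).

Brixley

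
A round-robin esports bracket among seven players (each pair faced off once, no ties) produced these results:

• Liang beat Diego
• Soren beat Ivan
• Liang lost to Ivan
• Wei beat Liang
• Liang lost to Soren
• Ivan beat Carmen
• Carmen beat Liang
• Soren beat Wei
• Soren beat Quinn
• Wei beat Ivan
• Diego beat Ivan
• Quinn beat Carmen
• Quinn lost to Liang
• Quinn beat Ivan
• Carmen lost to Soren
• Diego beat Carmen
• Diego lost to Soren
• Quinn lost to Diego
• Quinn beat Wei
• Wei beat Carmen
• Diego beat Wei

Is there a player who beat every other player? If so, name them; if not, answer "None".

Soren

Soren has 6 wins out of 6 opponents — a perfect record.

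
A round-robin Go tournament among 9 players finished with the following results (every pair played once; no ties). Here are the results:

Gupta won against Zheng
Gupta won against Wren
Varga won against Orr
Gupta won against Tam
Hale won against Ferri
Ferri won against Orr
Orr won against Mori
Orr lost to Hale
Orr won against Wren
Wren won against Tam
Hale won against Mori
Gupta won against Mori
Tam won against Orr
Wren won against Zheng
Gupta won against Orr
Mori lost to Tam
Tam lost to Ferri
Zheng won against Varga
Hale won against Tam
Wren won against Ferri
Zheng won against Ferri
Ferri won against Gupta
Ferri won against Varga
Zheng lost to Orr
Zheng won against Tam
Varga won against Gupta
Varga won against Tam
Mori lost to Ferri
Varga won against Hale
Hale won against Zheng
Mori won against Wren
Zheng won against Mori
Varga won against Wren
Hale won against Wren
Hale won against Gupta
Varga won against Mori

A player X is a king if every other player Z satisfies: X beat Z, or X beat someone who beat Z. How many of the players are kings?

4

Orr cannot reach Gupta, Hale in two steps.
Varga reaches everyone (king).
Mori cannot reach Orr, Varga, Gupta, Hale in two steps.
Wren cannot reach Hale in two steps.
Ferri reaches everyone (king).
Tam cannot reach Varga, Ferri, Gupta, Hale in two steps.
Gupta cannot reach Hale in two steps.
Hale reaches everyone (king).
Zheng reaches everyone (king).
Kings: Varga, Ferri, Hale, Zheng — 4.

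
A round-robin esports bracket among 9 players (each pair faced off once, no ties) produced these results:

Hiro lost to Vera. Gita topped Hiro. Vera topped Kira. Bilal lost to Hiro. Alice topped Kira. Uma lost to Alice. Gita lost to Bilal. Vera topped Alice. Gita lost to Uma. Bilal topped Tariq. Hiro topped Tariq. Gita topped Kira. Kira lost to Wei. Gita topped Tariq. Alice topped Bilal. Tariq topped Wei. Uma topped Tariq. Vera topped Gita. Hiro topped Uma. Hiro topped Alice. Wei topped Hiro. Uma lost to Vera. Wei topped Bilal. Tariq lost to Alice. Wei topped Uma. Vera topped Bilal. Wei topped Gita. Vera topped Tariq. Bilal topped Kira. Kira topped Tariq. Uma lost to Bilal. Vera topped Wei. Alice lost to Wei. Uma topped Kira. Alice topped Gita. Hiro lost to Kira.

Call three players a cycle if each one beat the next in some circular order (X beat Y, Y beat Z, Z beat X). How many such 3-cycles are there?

12

Win totals: Kira 2, Tariq 1, Hiro 4, Wei 6, Vera 8, Alice 5, Bilal 4, Gita 3, Uma 3.
A player with w wins dominates both others in C(w,2) triples; summing gives 1 + 0 + 6 + 15 + 28 + 10 + 6 + 3 + 3 = 72 transitive triples.
Total triples C(9,3) = 84, so cyclic triples = 84 − 72 = 12.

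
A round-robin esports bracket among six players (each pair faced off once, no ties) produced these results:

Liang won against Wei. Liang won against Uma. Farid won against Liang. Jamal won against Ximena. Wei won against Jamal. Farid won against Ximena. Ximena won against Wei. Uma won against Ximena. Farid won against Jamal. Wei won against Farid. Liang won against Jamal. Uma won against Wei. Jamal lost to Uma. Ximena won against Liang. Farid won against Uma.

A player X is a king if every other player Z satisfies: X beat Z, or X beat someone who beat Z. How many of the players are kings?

Jamal cannot reach Farid, Uma in two steps.
Wei reaches everyone (king).
Farid reaches everyone (king).
Ximena reaches everyone (king).
Liang reaches everyone (king).
Uma reaches everyone (king).
Kings: Wei, Farid, Ximena, Liang, Uma — 5.

5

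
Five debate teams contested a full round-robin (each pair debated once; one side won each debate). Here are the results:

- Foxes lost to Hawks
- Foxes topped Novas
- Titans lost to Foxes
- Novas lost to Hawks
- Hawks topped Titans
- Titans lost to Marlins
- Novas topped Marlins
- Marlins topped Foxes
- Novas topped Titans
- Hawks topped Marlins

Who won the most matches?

Win totals: Marlins 2, Foxes 2, Novas 2, Hawks 4, Titans 0.
Hawks leads with 4 wins (next highest: 2).

Hawks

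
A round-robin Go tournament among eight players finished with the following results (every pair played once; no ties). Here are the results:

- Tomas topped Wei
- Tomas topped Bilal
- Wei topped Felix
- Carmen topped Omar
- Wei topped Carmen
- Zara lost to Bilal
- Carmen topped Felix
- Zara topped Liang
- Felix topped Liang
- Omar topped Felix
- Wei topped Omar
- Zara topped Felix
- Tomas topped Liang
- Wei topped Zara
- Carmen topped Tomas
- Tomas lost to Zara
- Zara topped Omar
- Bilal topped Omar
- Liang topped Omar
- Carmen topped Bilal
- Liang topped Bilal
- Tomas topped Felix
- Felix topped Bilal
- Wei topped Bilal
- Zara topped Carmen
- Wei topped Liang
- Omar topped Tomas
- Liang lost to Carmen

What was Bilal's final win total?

Bilal's results: beat Omar, Zara; lost to Wei, Tomas, Felix, Carmen, Liang.
That is 2 wins.

2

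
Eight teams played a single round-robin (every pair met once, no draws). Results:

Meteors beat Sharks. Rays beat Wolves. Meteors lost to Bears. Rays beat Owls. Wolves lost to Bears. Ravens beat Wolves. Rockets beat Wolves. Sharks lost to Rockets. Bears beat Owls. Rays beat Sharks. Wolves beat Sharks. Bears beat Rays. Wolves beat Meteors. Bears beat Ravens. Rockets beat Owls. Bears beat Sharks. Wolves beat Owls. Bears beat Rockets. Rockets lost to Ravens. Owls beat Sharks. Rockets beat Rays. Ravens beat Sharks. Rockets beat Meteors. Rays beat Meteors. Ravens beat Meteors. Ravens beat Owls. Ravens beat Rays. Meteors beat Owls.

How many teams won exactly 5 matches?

1

Win totals: Owls 1, Rockets 5, Meteors 2, Wolves 3, Sharks 0, Ravens 6, Rays 4, Bears 7.
Exactly 5: Rockets — 1 team.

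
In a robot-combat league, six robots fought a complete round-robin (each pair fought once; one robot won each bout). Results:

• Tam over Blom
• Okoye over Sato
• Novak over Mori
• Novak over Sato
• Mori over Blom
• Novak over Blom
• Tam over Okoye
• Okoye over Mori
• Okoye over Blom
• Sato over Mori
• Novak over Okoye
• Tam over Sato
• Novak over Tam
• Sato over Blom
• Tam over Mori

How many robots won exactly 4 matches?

1

Win totals: Blom 0, Mori 1, Sato 2, Tam 4, Okoye 3, Novak 5.
Exactly 4: Tam — 1 robot.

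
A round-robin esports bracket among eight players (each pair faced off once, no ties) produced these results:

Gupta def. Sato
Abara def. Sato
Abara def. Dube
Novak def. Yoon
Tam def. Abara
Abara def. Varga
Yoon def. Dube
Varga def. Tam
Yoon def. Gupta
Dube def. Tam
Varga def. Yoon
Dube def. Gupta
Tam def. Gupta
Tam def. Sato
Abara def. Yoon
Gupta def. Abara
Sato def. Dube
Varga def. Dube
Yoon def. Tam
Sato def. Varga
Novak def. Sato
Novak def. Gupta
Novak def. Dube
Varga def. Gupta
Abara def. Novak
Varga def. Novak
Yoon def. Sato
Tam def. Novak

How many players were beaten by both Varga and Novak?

Varga beat: Tam, Gupta, Dube, Yoon, Novak.
Novak beat: Gupta, Dube, Yoon, Sato.
Both beat: Gupta, Dube, Yoon — 3.

3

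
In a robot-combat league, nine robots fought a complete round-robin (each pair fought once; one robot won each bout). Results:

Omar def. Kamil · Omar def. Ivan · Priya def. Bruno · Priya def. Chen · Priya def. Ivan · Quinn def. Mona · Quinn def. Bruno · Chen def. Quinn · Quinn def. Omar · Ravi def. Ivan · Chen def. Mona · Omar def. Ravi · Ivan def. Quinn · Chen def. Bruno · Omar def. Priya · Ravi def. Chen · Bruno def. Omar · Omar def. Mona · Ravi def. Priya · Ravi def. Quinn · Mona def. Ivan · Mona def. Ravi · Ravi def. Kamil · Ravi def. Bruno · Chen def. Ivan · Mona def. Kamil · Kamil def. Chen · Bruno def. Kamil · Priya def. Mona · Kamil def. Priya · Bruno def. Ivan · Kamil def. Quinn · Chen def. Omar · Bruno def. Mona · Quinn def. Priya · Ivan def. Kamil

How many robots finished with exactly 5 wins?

Win totals: Omar 5, Mona 3, Bruno 4, Priya 4, Chen 5, Ravi 6, Ivan 2, Quinn 4, Kamil 3.
Exactly 5: Omar, Chen — 2 robots.

2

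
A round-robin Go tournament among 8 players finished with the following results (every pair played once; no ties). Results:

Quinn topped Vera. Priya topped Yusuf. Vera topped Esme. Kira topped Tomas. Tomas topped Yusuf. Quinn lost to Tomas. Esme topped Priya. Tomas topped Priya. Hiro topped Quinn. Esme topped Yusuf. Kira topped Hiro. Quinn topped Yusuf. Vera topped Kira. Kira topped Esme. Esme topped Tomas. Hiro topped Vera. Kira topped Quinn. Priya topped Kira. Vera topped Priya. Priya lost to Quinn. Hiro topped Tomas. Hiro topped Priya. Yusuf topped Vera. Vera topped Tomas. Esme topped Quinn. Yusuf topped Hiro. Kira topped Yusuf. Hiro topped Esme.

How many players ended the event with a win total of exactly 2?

2

Win totals: Kira 5, Vera 4, Esme 4, Hiro 5, Tomas 3, Quinn 3, Priya 2, Yusuf 2.
Exactly 2: Priya, Yusuf — 2 players.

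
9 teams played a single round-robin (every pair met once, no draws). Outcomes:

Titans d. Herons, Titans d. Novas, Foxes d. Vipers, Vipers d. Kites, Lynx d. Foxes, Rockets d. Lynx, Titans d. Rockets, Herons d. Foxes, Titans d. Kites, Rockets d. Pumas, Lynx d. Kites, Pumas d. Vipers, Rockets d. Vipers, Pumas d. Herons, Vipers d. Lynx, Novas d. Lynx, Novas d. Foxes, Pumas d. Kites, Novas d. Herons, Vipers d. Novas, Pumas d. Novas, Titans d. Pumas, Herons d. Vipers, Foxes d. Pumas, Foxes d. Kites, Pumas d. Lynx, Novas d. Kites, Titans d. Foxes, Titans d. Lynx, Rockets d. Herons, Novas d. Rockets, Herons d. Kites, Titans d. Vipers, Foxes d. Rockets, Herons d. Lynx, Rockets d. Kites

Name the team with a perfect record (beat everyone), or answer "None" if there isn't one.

Titans

Titans has 8 wins out of 8 opponents — a perfect record.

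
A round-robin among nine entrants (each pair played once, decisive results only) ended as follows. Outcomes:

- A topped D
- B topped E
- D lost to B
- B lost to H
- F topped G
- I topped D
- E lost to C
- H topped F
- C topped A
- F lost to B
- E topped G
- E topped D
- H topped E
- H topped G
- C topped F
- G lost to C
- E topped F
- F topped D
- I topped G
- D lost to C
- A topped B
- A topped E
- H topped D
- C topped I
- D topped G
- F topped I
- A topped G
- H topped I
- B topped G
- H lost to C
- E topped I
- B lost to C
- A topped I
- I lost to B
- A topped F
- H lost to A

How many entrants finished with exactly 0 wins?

Win totals: A 7, B 5, C 8, D 1, E 4, F 3, G 0, H 6, I 2.
Exactly 0: G — 1 entrant.

1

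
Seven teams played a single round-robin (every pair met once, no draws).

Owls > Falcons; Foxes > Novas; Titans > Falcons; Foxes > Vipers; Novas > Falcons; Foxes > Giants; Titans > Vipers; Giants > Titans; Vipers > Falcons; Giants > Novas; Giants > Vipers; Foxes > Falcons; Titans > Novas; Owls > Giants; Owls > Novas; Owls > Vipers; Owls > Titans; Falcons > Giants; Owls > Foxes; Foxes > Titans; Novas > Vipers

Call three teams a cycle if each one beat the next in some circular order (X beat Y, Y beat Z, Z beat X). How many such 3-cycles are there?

Win totals: Foxes 5, Giants 3, Owls 6, Titans 3, Falcons 1, Vipers 1, Novas 2.
A team with w wins dominates both others in C(w,2) triples; summing gives 10 + 3 + 15 + 3 + 0 + 0 + 1 = 32 transitive triples.
Total triples C(7,3) = 35, so cyclic triples = 35 − 32 = 3.

3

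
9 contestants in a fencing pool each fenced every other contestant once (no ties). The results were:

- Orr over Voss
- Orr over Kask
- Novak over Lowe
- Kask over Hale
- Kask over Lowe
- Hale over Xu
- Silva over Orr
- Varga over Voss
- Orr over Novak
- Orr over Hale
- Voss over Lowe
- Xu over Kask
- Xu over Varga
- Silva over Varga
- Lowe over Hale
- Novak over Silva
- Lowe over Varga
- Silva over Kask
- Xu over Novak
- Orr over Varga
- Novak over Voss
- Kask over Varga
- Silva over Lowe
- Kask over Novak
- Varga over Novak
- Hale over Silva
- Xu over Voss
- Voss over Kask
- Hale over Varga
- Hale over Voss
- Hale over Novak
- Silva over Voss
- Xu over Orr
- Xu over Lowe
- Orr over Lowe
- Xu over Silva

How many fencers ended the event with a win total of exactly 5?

2

Win totals: Hale 5, Novak 3, Silva 5, Voss 2, Xu 7, Kask 4, Varga 2, Lowe 2, Orr 6.
Exactly 5: Hale, Silva — 2 fencers.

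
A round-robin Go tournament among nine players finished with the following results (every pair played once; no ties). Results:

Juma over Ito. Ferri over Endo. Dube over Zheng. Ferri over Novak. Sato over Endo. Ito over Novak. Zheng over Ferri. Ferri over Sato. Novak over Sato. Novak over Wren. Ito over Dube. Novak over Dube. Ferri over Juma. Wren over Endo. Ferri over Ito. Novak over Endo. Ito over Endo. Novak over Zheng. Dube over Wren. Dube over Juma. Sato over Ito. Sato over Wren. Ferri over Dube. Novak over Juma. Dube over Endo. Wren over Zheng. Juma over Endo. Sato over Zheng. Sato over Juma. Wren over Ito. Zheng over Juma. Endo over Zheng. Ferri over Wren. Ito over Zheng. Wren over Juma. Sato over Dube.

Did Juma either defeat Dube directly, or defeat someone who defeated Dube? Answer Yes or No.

Juma did not beat Dube directly.
Juma beat Ito, Endo. Of those, Ito beat Dube.

Yes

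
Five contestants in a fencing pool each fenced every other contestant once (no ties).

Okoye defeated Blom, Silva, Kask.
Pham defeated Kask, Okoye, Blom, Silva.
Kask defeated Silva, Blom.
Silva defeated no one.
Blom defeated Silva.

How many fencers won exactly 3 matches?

1

Win totals: Kask 2, Silva 0, Blom 1, Pham 4, Okoye 3.
Exactly 3: Okoye — 1 fencer.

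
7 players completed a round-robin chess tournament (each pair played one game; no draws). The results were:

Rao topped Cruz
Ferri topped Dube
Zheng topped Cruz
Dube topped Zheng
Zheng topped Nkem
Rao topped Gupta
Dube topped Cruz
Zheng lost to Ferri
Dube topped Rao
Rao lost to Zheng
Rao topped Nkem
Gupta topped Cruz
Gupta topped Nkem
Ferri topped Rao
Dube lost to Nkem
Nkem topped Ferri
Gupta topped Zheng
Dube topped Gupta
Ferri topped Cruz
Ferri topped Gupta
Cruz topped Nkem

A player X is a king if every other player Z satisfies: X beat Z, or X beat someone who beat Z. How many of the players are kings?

5

Nkem reaches everyone (king).
Cruz cannot reach Gupta, Rao, Zheng in two steps.
Gupta reaches everyone (king).
Dube cannot reach Ferri in two steps.
Ferri reaches everyone (king).
Rao reaches everyone (king).
Zheng reaches everyone (king).
Kings: Nkem, Gupta, Ferri, Rao, Zheng — 5.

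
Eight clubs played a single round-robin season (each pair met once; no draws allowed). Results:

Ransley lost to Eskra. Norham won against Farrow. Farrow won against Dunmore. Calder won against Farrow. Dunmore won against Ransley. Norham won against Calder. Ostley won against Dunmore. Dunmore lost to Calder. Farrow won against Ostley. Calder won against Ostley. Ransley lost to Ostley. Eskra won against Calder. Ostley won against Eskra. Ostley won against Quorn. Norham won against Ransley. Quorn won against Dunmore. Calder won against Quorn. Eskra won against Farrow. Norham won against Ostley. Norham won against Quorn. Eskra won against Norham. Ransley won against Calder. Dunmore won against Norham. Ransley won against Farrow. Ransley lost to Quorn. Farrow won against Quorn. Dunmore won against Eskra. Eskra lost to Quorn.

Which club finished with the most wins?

Win totals: Ostley 4, Calder 4, Norham 5, Eskra 4, Dunmore 3, Ransley 2, Quorn 3, Farrow 3.
Norham leads with 5 wins (next highest: 4).

Norham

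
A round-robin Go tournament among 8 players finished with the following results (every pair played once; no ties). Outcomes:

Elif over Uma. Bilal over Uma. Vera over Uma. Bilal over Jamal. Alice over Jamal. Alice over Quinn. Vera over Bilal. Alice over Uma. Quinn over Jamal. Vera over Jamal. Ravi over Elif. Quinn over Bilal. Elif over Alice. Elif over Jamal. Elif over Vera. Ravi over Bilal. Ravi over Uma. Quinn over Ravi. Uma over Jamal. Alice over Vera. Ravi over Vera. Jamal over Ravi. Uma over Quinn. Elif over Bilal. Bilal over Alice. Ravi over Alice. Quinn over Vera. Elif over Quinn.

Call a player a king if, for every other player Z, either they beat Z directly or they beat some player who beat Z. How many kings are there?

Jamal cannot reach Quinn in two steps.
Alice cannot reach Elif in two steps.
Ravi reaches everyone (king).
Bilal cannot reach Elif in two steps.
Quinn reaches everyone (king).
Uma cannot reach Alice, Elif in two steps.
Vera cannot reach Elif in two steps.
Elif reaches everyone (king).
Kings: Ravi, Quinn, Elif — 3.

3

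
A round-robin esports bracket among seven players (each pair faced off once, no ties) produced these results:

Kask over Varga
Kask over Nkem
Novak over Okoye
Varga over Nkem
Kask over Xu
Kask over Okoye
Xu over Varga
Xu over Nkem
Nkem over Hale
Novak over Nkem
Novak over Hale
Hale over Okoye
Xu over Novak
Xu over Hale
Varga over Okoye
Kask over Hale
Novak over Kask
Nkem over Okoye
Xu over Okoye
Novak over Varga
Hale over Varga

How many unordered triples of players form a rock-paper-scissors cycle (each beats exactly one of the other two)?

2

Win totals: Xu 5, Nkem 2, Okoye 0, Varga 2, Kask 5, Hale 2, Novak 5.
A player with w wins dominates both others in C(w,2) triples; summing gives 10 + 1 + 0 + 1 + 10 + 1 + 10 = 33 transitive triples.
Total triples C(7,3) = 35, so cyclic triples = 35 − 33 = 2.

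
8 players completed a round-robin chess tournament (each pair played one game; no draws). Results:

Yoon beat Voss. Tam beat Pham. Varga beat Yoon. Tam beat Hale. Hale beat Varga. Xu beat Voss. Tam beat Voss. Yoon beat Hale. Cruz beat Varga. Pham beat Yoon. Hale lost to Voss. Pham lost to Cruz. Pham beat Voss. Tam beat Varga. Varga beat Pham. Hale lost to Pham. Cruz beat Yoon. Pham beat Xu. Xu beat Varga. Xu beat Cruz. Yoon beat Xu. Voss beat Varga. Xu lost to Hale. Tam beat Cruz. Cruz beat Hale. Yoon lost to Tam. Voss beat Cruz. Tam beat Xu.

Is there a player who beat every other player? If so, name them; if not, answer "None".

Tam

Tam has 7 wins out of 7 opponents — a perfect record.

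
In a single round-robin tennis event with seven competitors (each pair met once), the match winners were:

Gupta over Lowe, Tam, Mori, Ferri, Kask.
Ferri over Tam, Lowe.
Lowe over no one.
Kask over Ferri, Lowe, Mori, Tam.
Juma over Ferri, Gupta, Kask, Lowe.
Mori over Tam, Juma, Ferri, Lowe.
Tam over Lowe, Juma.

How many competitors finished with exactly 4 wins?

3

Win totals: Juma 4, Tam 2, Mori 4, Gupta 5, Kask 4, Ferri 2, Lowe 0.
Exactly 4: Juma, Mori, Kask — 3 competitors.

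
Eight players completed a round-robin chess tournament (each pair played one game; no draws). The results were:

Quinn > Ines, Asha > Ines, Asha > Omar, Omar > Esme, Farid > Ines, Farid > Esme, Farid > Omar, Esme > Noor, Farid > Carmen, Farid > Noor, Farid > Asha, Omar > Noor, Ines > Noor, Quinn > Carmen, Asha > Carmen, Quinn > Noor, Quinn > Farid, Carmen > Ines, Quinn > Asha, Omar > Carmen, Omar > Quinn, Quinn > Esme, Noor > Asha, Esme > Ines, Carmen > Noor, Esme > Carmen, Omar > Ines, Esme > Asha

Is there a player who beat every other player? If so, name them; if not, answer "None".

Highest win total is Quinn with 6 (out of 7 possible).
Quinn lost to Omar, so no player went undefeated.

None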